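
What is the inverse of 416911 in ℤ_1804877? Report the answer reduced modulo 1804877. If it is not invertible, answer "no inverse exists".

Apply the Euclidean algorithm to 1804877 and 416911:
1804877 = 4×416911 + 137233
416911 = 3×137233 + 5212
137233 = 26×5212 + 1721
5212 = 3×1721 + 49
1721 = 35×49 + 6
49 = 8×6 + 1
6 = 6×1 + 0
Since gcd(416911, 1804877) = 1, back-substitute to write 1 as a combination:
1 = 49 − 8·6
1 = −8·1721 + 281·49
1 = 281·5212 − 851·1721
1 = −851·137233 + 22407·5212
1 = 22407·416911 − 68072·137233
1 = −68072·1804877 + 294695·416911
So 416911·294695 ≡ 1 (mod 1804877).

294695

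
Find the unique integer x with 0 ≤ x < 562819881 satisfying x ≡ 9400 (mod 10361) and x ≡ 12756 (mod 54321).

552022758

Write x = 9400 + 10361·k. Then 10361·k ≡ 12756 − 9400 ≡ 3356 (mod 54321).
Need 10361⁻¹ mod 54321. Extended Euclid on (54321, 10361):
54321 = 5×10361 + 2516
10361 = 4×2516 + 297
2516 = 8×297 + 140
297 = 2×140 + 17
140 = 8×17 + 4
17 = 4×4 + 1
4 = 4×1 + 0
Back-substitute:
1 = 17 − 4·4
1 = −4·140 + 33·17
1 = 33·297 − 70·140
1 = −70·2516 + 593·297
1 = 593·10361 − 2442·2516
1 = −2442·54321 + 12803·10361
10361⁻¹ ≡ 12803 (mod 54321), so k ≡ 12803·3356 ≡ 53278 (mod 54321).
x = 9400 + 10361·53278 = 552022758.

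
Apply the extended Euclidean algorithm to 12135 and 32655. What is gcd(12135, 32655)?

Repeated division:
32655 = 2×12135 + 8385
12135 = 1×8385 + 3750
8385 = 2×3750 + 885
3750 = 4×885 + 210
885 = 4×210 + 45
210 = 4×45 + 30
45 = 1×30 + 15
30 = 2×15 + 0
gcd(12135, 32655) = 15.
Back-substituting:
15 = 45 − 30
15 = −210 + 5·45
15 = 5·885 − 21·210
15 = −21·3750 + 89·885
15 = 89·8385 − 199·3750
15 = −199·12135 + 288·8385
15 = 288·32655 − 775·12135
So 15 = (288)·32655 + (-775)·12135.

15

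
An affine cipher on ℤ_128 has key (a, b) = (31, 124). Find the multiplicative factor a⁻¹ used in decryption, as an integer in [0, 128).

95

Run Euclid on (128, 31):
128 = 4*31 + 4
31 = 7*4 + 3
4 = 1*3 + 1
3 = 3*1 + 0
Since gcd(31, 128) = 1, back-substitute to write 1 as a combination:
1 = 4 − 3
1 = −31 + 8·4
1 = 8·128 − 33·31
Hence 31⁻¹ ≡ -33 ≡ 95 (mod 128).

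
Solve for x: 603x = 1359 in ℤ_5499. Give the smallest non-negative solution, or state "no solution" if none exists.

First find gcd(603, 5499):
5499 = 9·603 + 72
603 = 8·72 + 27
72 = 2·27 + 18
27 = 1·18 + 9
18 = 2·9 + 0
gcd = 9 and 9 | 1359, so solutions exist. Divide through by 9: 67x ≡ 151 (mod 611).
Now find 67⁻¹ mod 611:
611 = 9·67 + 8
67 = 8·8 + 3
8 = 2·3 + 2
3 = 1·2 + 1
2 = 2·1 + 0
Back-substitute:
1 = 3 − 2
1 = −8 + 3·3
1 = 3·67 − 25·8
1 = −25·611 + 228·67
So 67⁻¹ ≡ 228 (mod 611).
Then x ≡ 228·151 ≡ 212 (mod 611); the smallest non-negative solution is x = 212.

212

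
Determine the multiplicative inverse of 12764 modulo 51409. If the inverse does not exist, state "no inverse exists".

Apply the Euclidean algorithm to 51409 and 12764:
51409 = 4·12764 + 353
12764 = 36·353 + 56
353 = 6·56 + 17
56 = 3·17 + 5
17 = 3·5 + 2
5 = 2·2 + 1
2 = 2·1 + 0
Since gcd(12764, 51409) = 1, back-substitute to write 1 as a combination:
1 = 5 − 2·2
1 = −2·17 + 7·5
1 = 7·56 − 23·17
1 = −23·353 + 145·56
1 = 145·12764 − 5243·353
1 = −5243·51409 + 21117·12764
So 12764·21117 ≡ 1 (mod 51409).

21117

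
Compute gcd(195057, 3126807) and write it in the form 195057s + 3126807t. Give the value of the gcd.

Euclidean algorithm:
3126807 = 16×195057 + 5895
195057 = 33×5895 + 522
5895 = 11×522 + 153
522 = 3×153 + 63
153 = 2×63 + 27
63 = 2×27 + 9
27 = 3×9 + 0
gcd(195057, 3126807) = 9.
Back-substituting:
9 = 63 − 2·27
9 = −2·153 + 5·63
9 = 5·522 − 17·153
9 = −17·5895 + 192·522
9 = 192·195057 − 6353·5895
9 = −6353·3126807 + 101840·195057
So 9 = (-6353)·3126807 + (101840)·195057.

9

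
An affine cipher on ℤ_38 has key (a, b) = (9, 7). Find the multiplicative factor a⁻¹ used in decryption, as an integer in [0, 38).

Extended Euclidean algorithm:
38 = 4·9 + 2
9 = 4·2 + 1
2 = 2·1 + 0
The gcd is 1. Working backward:
1 = 9 − 4·2
1 = −4·38 + 17·9
So 9·17 ≡ 1 (mod 38).

17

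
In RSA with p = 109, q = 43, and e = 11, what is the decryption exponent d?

φ(n) = (p−1)(q−1) = 108·42 = 4536.
Need d with 11·d ≡ 1 (mod 4536). Apply the extended Euclidean algorithm:
4536 = 412*11 + 4
11 = 2*4 + 3
4 = 1*3 + 1
3 = 3*1 + 0
Back-substitute:
1 = 4 − 3
1 = −11 + 3·4
1 = 3·4536 − 1237·11
So 11·(-1237) ≡ 1 (mod 4536), hence d ≡ -1237 ≡ 3299 (mod 4536).

3299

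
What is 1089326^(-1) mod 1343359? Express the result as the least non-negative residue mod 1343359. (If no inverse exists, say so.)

Run Euclid on (1343359, 1089326):
1343359 = 1*1089326 + 254033
1089326 = 4*254033 + 73194
254033 = 3*73194 + 34451
73194 = 2*34451 + 4292
34451 = 8*4292 + 115
4292 = 37*115 + 37
115 = 3*37 + 4
37 = 9*4 + 1
4 = 4*1 + 0
gcd = 1, so the inverse exists. Back-substitute:
1 = 37 − 9·4
1 = −9·115 + 28·37
1 = 28·4292 − 1045·115
1 = −1045·34451 + 8388·4292
1 = 8388·73194 − 17821·34451
1 = −17821·254033 + 61851·73194
1 = 61851·1089326 − 265225·254033
1 = −265225·1343359 + 327076·1089326
So 1089326·327076 ≡ 1 (mod 1343359).

327076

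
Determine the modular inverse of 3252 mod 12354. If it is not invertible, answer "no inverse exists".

no inverse exists

Euclidean algorithm on 12354, 3252:
12354 = 3·3252 + 2598
3252 = 1·2598 + 654
2598 = 3·654 + 636
654 = 1·636 + 18
636 = 35·18 + 6
18 = 3·6 + 0
gcd(3252, 12354) = 6 ≠ 1, so 3252 has no multiplicative inverse modulo 12354.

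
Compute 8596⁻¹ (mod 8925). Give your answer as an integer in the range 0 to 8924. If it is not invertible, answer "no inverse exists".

Compute gcd(8596, 8925):
8925 = 1×8596 + 329
8596 = 26×329 + 42
329 = 7×42 + 35
42 = 1×35 + 7
35 = 5×7 + 0
The gcd is 7, not 1, hence no inverse exists.

no inverse exists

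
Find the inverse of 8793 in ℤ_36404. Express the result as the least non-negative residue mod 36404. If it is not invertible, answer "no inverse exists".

21541

Apply the Euclidean algorithm to 36404 and 8793:
36404 = 4·8793 + 1232
8793 = 7·1232 + 169
1232 = 7·169 + 49
169 = 3·49 + 22
49 = 2·22 + 5
22 = 4·5 + 2
5 = 2·2 + 1
2 = 2·1 + 0
Since gcd(8793, 36404) = 1, back-substitute to write 1 as a combination:
1 = 5 − 2·2
1 = −2·22 + 9·5
1 = 9·49 − 20·22
1 = −20·169 + 69·49
1 = 69·1232 − 503·169
1 = −503·8793 + 3590·1232
1 = 3590·36404 − 14863·8793
So 8793·(-14863) ≡ 1 (mod 36404), and -14863 ≡ 21541 (mod 36404).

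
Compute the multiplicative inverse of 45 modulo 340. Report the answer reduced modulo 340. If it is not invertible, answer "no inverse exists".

Compute gcd(45, 340):
340 = 7·45 + 25
45 = 1·25 + 20
25 = 1·20 + 5
20 = 4·5 + 0
gcd(45, 340) = 5 ≠ 1, so 45 has no multiplicative inverse modulo 340.

no inverse exists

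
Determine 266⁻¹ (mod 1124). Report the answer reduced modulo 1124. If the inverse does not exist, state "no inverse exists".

Compute gcd(266, 1124):
1124 = 4·266 + 60
266 = 4·60 + 26
60 = 2·26 + 8
26 = 3·8 + 2
8 = 4·2 + 0
gcd(266, 1124) = 2 ≠ 1, so 266 has no multiplicative inverse modulo 1124.

no inverse exists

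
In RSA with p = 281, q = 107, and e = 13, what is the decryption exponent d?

φ(n) = (p−1)(q−1) = 280·106 = 29680.
Need d with 13·d ≡ 1 (mod 29680). Apply the extended Euclidean algorithm:
29680 = 2283*13 + 1
13 = 13*1 + 0
Back-substitute:
1 = 29680 − 2283·13
So 13·(-2283) ≡ 1 (mod 29680), hence d ≡ -2283 ≡ 27397 (mod 29680).

27397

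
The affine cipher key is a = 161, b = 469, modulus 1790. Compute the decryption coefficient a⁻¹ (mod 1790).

1601

gcd(1790, 161) by repeated division:
1790 = 11*161 + 19
161 = 8*19 + 9
19 = 2*9 + 1
9 = 9*1 + 0
Since gcd(161, 1790) = 1, back-substitute to write 1 as a combination:
1 = 19 − 2·9
1 = −2·161 + 17·19
1 = 17·1790 − 189·161
Hence 161⁻¹ ≡ -189 ≡ 1601 (mod 1790).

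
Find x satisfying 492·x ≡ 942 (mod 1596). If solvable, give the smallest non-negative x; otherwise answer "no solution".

no solution

gcd(492, 1596):
1596 = 3·492 + 120
492 = 4·120 + 12
120 = 10·12 + 0
gcd = 12, but 12 ∤ 942, so the congruence has no solution.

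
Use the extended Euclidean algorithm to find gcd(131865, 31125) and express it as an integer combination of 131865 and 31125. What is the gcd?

15

Repeated division:
131865 = 4*31125 + 7365
31125 = 4*7365 + 1665
7365 = 4*1665 + 705
1665 = 2*705 + 255
705 = 2*255 + 195
255 = 1*195 + 60
195 = 3*60 + 15
60 = 4*15 + 0
gcd(131865, 31125) = 15.
Back-substituting:
15 = 195 − 3·60
15 = −3·255 + 4·195
15 = 4·705 − 11·255
15 = −11·1665 + 26·705
15 = 26·7365 − 115·1665
15 = −115·31125 + 486·7365
15 = 486·131865 − 2059·31125
So 15 = (486)·131865 + (-2059)·31125.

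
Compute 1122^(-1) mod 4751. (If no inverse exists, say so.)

Extended Euclidean algorithm:
4751 = 4×1122 + 263
1122 = 4×263 + 70
263 = 3×70 + 53
70 = 1×53 + 17
53 = 3×17 + 2
17 = 8×2 + 1
2 = 2×1 + 0
Since gcd(1122, 4751) = 1, back-substitute to write 1 as a combination:
1 = 17 − 8·2
1 = −8·53 + 25·17
1 = 25·70 − 33·53
1 = −33·263 + 124·70
1 = 124·1122 − 529·263
1 = −529·4751 + 2240·1122
So 1122·2240 ≡ 1 (mod 4751).

2240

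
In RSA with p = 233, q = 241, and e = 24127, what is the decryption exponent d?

35263

φ(n) = (p−1)(q−1) = 232·240 = 55680.
Need d with 24127·d ≡ 1 (mod 55680). Apply the extended Euclidean algorithm:
55680 = 2*24127 + 7426
24127 = 3*7426 + 1849
7426 = 4*1849 + 30
1849 = 61*30 + 19
30 = 1*19 + 11
19 = 1*11 + 8
11 = 1*8 + 3
8 = 2*3 + 2
3 = 1*2 + 1
2 = 2*1 + 0
Back-substitute:
1 = 3 − 2
1 = −8 + 3·3
1 = 3·11 − 4·8
1 = −4·19 + 7·11
1 = 7·30 − 11·19
1 = −11·1849 + 678·30
1 = 678·7426 − 2723·1849
1 = −2723·24127 + 8847·7426
1 = 8847·55680 − 20417·24127
So 24127·(-20417) ≡ 1 (mod 55680), hence d ≡ -20417 ≡ 35263 (mod 55680).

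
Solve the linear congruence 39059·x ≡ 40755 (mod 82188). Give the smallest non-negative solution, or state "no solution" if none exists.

First find gcd(39059, 82188):
82188 = 2·39059 + 4070
39059 = 9·4070 + 2429
4070 = 1·2429 + 1641
2429 = 1·1641 + 788
1641 = 2·788 + 65
788 = 12·65 + 8
65 = 8·8 + 1
8 = 8·1 + 0
gcd = 1, so a unique solution mod 82188 exists.
Back-substitute for the Bézout coefficients:
1 = 65 − 8·8
1 = −8·788 + 97·65
1 = 97·1641 − 202·788
1 = −202·2429 + 299·1641
1 = 299·4070 − 501·2429
1 = −501·39059 + 4808·4070
1 = 4808·82188 − 10117·39059
So 39059·(-10117) ≡ 1 (mod 82188), giving 39059⁻¹ ≡ 72071.
x ≡ 39059⁻¹·40755 ≡ 72071·40755 ≡ 18861 (mod 82188).

18861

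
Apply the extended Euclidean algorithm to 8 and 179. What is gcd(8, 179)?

1

Apply Euclid's algorithm to 179 and 8:
179 = 22*8 + 3
8 = 2*3 + 2
3 = 1*2 + 1
2 = 2*1 + 0
gcd(8, 179) = 1.
Express as a combination:
1 = 3 − 2
1 = −8 + 3·3
1 = 3·179 − 67·8
So 1 = (3)·179 + (-67)·8.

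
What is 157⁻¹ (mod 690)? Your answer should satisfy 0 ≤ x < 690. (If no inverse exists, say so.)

Run Euclid on (690, 157):
690 = 4×157 + 62
157 = 2×62 + 33
62 = 1×33 + 29
33 = 1×29 + 4
29 = 7×4 + 1
4 = 4×1 + 0
Since gcd(157, 690) = 1, back-substitute to write 1 as a combination:
1 = 29 − 7·4
1 = −7·33 + 8·29
1 = 8·62 − 15·33
1 = −15·157 + 38·62
1 = 38·690 − 167·157
Hence 157⁻¹ ≡ -167 ≡ 523 (mod 690).

523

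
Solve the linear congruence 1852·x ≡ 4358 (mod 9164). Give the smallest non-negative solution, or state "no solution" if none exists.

gcd(1852, 9164):
9164 = 4*1852 + 1756
1852 = 1*1756 + 96
1756 = 18*96 + 28
96 = 3*28 + 12
28 = 2*12 + 4
12 = 3*4 + 0
gcd = 4, but 4 ∤ 4358, so the congruence has no solution.

no solution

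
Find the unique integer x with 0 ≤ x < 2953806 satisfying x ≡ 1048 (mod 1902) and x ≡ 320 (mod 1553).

826516

Write x = 1048 + 1902·k. Then 1902·k ≡ 320 − 1048 ≡ 825 (mod 1553).
Need 1902⁻¹ mod 1553. Extended Euclid on (1553, 349):
1553 = 4*349 + 157
349 = 2*157 + 35
157 = 4*35 + 17
35 = 2*17 + 1
17 = 17*1 + 0
Back-substitute:
1 = 35 − 2·17
1 = −2·157 + 9·35
1 = 9·349 − 20·157
1 = −20·1553 + 89·349
1902⁻¹ ≡ 89 (mod 1553), so k ≡ 89·825 ≡ 434 (mod 1553).
x = 1048 + 1902·434 = 826516.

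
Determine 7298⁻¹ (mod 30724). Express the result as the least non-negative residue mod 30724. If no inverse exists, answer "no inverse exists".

no inverse exists

Euclidean algorithm on 30724, 7298:
30724 = 4×7298 + 1532
7298 = 4×1532 + 1170
1532 = 1×1170 + 362
1170 = 3×362 + 84
362 = 4×84 + 26
84 = 3×26 + 6
26 = 4×6 + 2
6 = 3×2 + 0
gcd(7298, 30724) = 2 ≠ 1, so 7298 has no multiplicative inverse modulo 30724.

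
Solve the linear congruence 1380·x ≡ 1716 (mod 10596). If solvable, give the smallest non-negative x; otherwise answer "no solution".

First find gcd(1380, 10596):
10596 = 7×1380 + 936
1380 = 1×936 + 444
936 = 2×444 + 48
444 = 9×48 + 12
48 = 4×12 + 0
gcd = 12 and 12 | 1716, so solutions exist. Divide through by 12: 115x ≡ 143 (mod 883).
Now find 115⁻¹ mod 883:
883 = 7*115 + 78
115 = 1*78 + 37
78 = 2*37 + 4
37 = 9*4 + 1
4 = 4*1 + 0
Back-substitute:
1 = 37 − 9·4
1 = −9·78 + 19·37
1 = 19·115 − 28·78
1 = −28·883 + 215·115
So 115⁻¹ ≡ 215 (mod 883).
Then x ≡ 215·143 ≡ 723 (mod 883); the smallest non-negative solution is x = 723.

723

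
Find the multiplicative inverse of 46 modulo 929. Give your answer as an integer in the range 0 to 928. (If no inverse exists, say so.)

Apply the Euclidean algorithm to 929 and 46:
929 = 20·46 + 9
46 = 5·9 + 1
9 = 9·1 + 0
Since gcd(46, 929) = 1, back-substitute to write 1 as a combination:
1 = 46 − 5·9
1 = −5·929 + 101·46
So 46·101 ≡ 1 (mod 929).

101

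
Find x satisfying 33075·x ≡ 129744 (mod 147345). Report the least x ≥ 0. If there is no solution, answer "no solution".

gcd(33075, 147345):
147345 = 4*33075 + 15045
33075 = 2*15045 + 2985
15045 = 5*2985 + 120
2985 = 24*120 + 105
120 = 1*105 + 15
105 = 7*15 + 0
gcd = 15, but 15 ∤ 129744, so the congruence has no solution.

no solution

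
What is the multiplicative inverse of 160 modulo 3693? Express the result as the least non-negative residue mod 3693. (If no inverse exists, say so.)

Apply the Euclidean algorithm to 3693 and 160:
3693 = 23·160 + 13
160 = 12·13 + 4
13 = 3·4 + 1
4 = 4·1 + 0
gcd = 1, so the inverse exists. Back-substitute:
1 = 13 − 3·4
1 = −3·160 + 37·13
1 = 37·3693 − 854·160
So 160·(-854) ≡ 1 (mod 3693), and -854 ≡ 2839 (mod 3693).

2839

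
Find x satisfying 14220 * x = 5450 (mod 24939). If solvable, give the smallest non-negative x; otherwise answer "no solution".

gcd(14220, 24939):
24939 = 1·14220 + 10719
14220 = 1·10719 + 3501
10719 = 3·3501 + 216
3501 = 16·216 + 45
216 = 4·45 + 36
45 = 1·36 + 9
36 = 4·9 + 0
gcd = 9, but 9 ∤ 5450, so the congruence has no solution.

no solution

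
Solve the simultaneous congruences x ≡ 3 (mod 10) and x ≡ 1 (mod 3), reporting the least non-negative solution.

Write x = 3 + 10·k. Then 10·k ≡ 1 − 3 ≡ 1 (mod 3).
Need 10⁻¹ mod 3. Extended Euclid on (3, 1):
3 = 3·1 + 0
10⁻¹ ≡ 1 (mod 3), so k ≡ 1·1 ≡ 1 (mod 3).
x = 3 + 10·1 = 13.

13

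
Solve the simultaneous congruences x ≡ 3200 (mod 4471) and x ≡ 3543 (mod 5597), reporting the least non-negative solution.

21003487

Write x = 3200 + 4471·k. Then 4471·k ≡ 3543 − 3200 ≡ 343 (mod 5597).
Need 4471⁻¹ mod 5597. Extended Euclid on (5597, 4471):
5597 = 1·4471 + 1126
4471 = 3·1126 + 1093
1126 = 1·1093 + 33
1093 = 33·33 + 4
33 = 8·4 + 1
4 = 4·1 + 0
Back-substitute:
1 = 33 − 8·4
1 = −8·1093 + 265·33
1 = 265·1126 − 273·1093
1 = −273·4471 + 1084·1126
1 = 1084·5597 − 1357·4471
4471⁻¹ ≡ 4240 (mod 5597), so k ≡ 4240·343 ≡ 4697 (mod 5597).
x = 3200 + 4471·4697 = 21003487.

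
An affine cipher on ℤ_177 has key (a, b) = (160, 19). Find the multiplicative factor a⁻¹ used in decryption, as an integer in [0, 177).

Extended Euclidean algorithm:
177 = 1×160 + 17
160 = 9×17 + 7
17 = 2×7 + 3
7 = 2×3 + 1
3 = 3×1 + 0
gcd = 1, so the inverse exists. Back-substitute:
1 = 7 − 2·3
1 = −2·17 + 5·7
1 = 5·160 − 47·17
1 = −47·177 + 52·160
So 160·52 ≡ 1 (mod 177).

52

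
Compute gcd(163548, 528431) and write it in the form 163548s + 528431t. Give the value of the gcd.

1

Apply Euclid's algorithm to 528431 and 163548:
528431 = 3·163548 + 37787
163548 = 4·37787 + 12400
37787 = 3·12400 + 587
12400 = 21·587 + 73
587 = 8·73 + 3
73 = 24·3 + 1
3 = 3·1 + 0
gcd(163548, 528431) = 1.
Working backward:
1 = 73 − 24·3
1 = −24·587 + 193·73
1 = 193·12400 − 4077·587
1 = −4077·37787 + 12424·12400
1 = 12424·163548 − 53773·37787
1 = −53773·528431 + 173743·163548
So 1 = (-53773)·528431 + (173743)·163548.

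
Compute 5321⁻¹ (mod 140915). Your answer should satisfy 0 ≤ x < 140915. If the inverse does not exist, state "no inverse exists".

20021

Extended Euclidean algorithm:
140915 = 26*5321 + 2569
5321 = 2*2569 + 183
2569 = 14*183 + 7
183 = 26*7 + 1
7 = 7*1 + 0
Since gcd(5321, 140915) = 1, back-substitute to write 1 as a combination:
1 = 183 − 26·7
1 = −26·2569 + 365·183
1 = 365·5321 − 756·2569
1 = −756·140915 + 20021·5321
So 5321·20021 ≡ 1 (mod 140915).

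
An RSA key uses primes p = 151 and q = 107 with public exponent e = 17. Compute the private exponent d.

9353

φ(n) = (p−1)(q−1) = 150·106 = 15900.
Need d with 17·d ≡ 1 (mod 15900). Apply the extended Euclidean algorithm:
15900 = 935·17 + 5
17 = 3·5 + 2
5 = 2·2 + 1
2 = 2·1 + 0
Back-substitute:
1 = 5 − 2·2
1 = −2·17 + 7·5
1 = 7·15900 − 6547·17
So 17·(-6547) ≡ 1 (mod 15900), hence d ≡ -6547 ≡ 9353 (mod 15900).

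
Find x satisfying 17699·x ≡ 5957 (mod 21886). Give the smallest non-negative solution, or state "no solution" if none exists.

14645

First find gcd(17699, 21886):
21886 = 1*17699 + 4187
17699 = 4*4187 + 951
4187 = 4*951 + 383
951 = 2*383 + 185
383 = 2*185 + 13
185 = 14*13 + 3
13 = 4*3 + 1
3 = 3*1 + 0
gcd = 1, so a unique solution mod 21886 exists.
Back-substitute for the Bézout coefficients:
1 = 13 − 4·3
1 = −4·185 + 57·13
1 = 57·383 − 118·185
1 = −118·951 + 293·383
1 = 293·4187 − 1290·951
1 = −1290·17699 + 5453·4187
1 = 5453·21886 − 6743·17699
So 17699·(-6743) ≡ 1 (mod 21886), giving 17699⁻¹ ≡ 15143.
x ≡ 17699⁻¹·5957 ≡ 15143·5957 ≡ 14645 (mod 21886).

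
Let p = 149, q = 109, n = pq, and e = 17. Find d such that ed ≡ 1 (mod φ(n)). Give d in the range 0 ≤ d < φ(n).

φ(n) = (p−1)(q−1) = 148·108 = 15984.
Need d with 17·d ≡ 1 (mod 15984). Apply the extended Euclidean algorithm:
15984 = 940·17 + 4
17 = 4·4 + 1
4 = 4·1 + 0
Back-substitute:
1 = 17 − 4·4
1 = −4·15984 + 3761·17
So 17·3761 ≡ 1 (mod 15984), hence d = 3761.

3761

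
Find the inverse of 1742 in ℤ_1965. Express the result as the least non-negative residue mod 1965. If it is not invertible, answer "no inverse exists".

gcd(1965, 1742) by repeated division:
1965 = 1*1742 + 223
1742 = 7*223 + 181
223 = 1*181 + 42
181 = 4*42 + 13
42 = 3*13 + 3
13 = 4*3 + 1
3 = 3*1 + 0
Since gcd(1742, 1965) = 1, back-substitute to write 1 as a combination:
1 = 13 − 4·3
1 = −4·42 + 13·13
1 = 13·181 − 56·42
1 = −56·223 + 69·181
1 = 69·1742 − 539·223
1 = −539·1965 + 608·1742
So 1742·608 ≡ 1 (mod 1965).

608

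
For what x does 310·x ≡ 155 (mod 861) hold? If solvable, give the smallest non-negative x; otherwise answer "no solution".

First find gcd(310, 861):
861 = 2*310 + 241
310 = 1*241 + 69
241 = 3*69 + 34
69 = 2*34 + 1
34 = 34*1 + 0
gcd = 1, so a unique solution mod 861 exists.
Back-substitute for the Bézout coefficients:
1 = 69 − 2·34
1 = −2·241 + 7·69
1 = 7·310 − 9·241
1 = −9·861 + 25·310
So 310·(25) ≡ 1 (mod 861), giving 310⁻¹ ≡ 25.
x ≡ 310⁻¹·155 ≡ 25·155 ≡ 431 (mod 861).

431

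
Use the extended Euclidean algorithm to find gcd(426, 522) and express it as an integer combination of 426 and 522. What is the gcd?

Apply Euclid's algorithm to 522 and 426:
522 = 1*426 + 96
426 = 4*96 + 42
96 = 2*42 + 12
42 = 3*12 + 6
12 = 2*6 + 0
gcd(426, 522) = 6.
Working backward:
6 = 42 − 3·12
6 = −3·96 + 7·42
6 = 7·426 − 31·96
6 = −31·522 + 38·426
So 6 = (-31)·522 + (38)·426.

6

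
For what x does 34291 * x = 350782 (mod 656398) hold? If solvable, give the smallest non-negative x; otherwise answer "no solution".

207050

First find gcd(34291, 656398):
656398 = 19*34291 + 4869
34291 = 7*4869 + 208
4869 = 23*208 + 85
208 = 2*85 + 38
85 = 2*38 + 9
38 = 4*9 + 2
9 = 4*2 + 1
2 = 2*1 + 0
gcd = 1, so a unique solution mod 656398 exists.
Back-substitute for the Bézout coefficients:
1 = 9 − 4·2
1 = −4·38 + 17·9
1 = 17·85 − 38·38
1 = −38·208 + 93·85
1 = 93·4869 − 2177·208
1 = −2177·34291 + 15332·4869
1 = 15332·656398 − 293485·34291
So 34291·(-293485) ≡ 1 (mod 656398), giving 34291⁻¹ ≡ 362913.
x ≡ 34291⁻¹·350782 ≡ 362913·350782 ≡ 207050 (mod 656398).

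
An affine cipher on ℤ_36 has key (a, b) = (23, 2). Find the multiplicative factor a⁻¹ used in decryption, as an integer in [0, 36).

11

gcd(36, 23) by repeated division:
36 = 1×23 + 13
23 = 1×13 + 10
13 = 1×10 + 3
10 = 3×3 + 1
3 = 3×1 + 0
The gcd is 1. Working backward:
1 = 10 − 3·3
1 = −3·13 + 4·10
1 = 4·23 − 7·13
1 = −7·36 + 11·23
So 23·11 ≡ 1 (mod 36).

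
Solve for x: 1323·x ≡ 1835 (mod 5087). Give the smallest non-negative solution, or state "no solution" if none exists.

3758

First find gcd(1323, 5087):
5087 = 3·1323 + 1118
1323 = 1·1118 + 205
1118 = 5·205 + 93
205 = 2·93 + 19
93 = 4·19 + 17
19 = 1·17 + 2
17 = 8·2 + 1
2 = 2·1 + 0
gcd = 1, so a unique solution mod 5087 exists.
Back-substitute for the Bézout coefficients:
1 = 17 − 8·2
1 = −8·19 + 9·17
1 = 9·93 − 44·19
1 = −44·205 + 97·93
1 = 97·1118 − 529·205
1 = −529·1323 + 626·1118
1 = 626·5087 − 2407·1323
So 1323·(-2407) ≡ 1 (mod 5087), giving 1323⁻¹ ≡ 2680.
x ≡ 1323⁻¹·1835 ≡ 2680·1835 ≡ 3758 (mod 5087).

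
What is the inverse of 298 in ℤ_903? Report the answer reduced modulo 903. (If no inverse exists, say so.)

100

gcd(903, 298) by repeated division:
903 = 3·298 + 9
298 = 33·9 + 1
9 = 9·1 + 0
The gcd is 1. Working backward:
1 = 298 − 33·9
1 = −33·903 + 100·298
So 298·100 ≡ 1 (mod 903).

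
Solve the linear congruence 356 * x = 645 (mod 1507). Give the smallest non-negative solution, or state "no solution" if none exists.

1022

First find gcd(356, 1507):
1507 = 4*356 + 83
356 = 4*83 + 24
83 = 3*24 + 11
24 = 2*11 + 2
11 = 5*2 + 1
2 = 2*1 + 0
gcd = 1, so a unique solution mod 1507 exists.
Back-substitute for the Bézout coefficients:
1 = 11 − 5·2
1 = −5·24 + 11·11
1 = 11·83 − 38·24
1 = −38·356 + 163·83
1 = 163·1507 − 690·356
So 356·(-690) ≡ 1 (mod 1507), giving 356⁻¹ ≡ 817.
x ≡ 356⁻¹·645 ≡ 817·645 ≡ 1022 (mod 1507).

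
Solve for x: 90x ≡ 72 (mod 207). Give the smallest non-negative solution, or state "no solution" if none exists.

First find gcd(90, 207):
207 = 2·90 + 27
90 = 3·27 + 9
27 = 3·9 + 0
gcd = 9 and 9 | 72, so solutions exist. Divide through by 9: 10x ≡ 8 (mod 23).
Now find 10⁻¹ mod 23:
23 = 2×10 + 3
10 = 3×3 + 1
3 = 3×1 + 0
Back-substitute:
1 = 10 − 3·3
1 = −3·23 + 7·10
So 10⁻¹ ≡ 7 (mod 23).
Then x ≡ 7·8 ≡ 10 (mod 23); the smallest non-negative solution is x = 10.

10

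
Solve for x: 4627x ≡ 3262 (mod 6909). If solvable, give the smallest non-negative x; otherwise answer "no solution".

265

First find gcd(4627, 6909):
6909 = 1×4627 + 2282
4627 = 2×2282 + 63
2282 = 36×63 + 14
63 = 4×14 + 7
14 = 2×7 + 0
gcd = 7 and 7 | 3262, so solutions exist. Divide through by 7: 661x ≡ 466 (mod 987).
Now find 661⁻¹ mod 987:
987 = 1×661 + 326
661 = 2×326 + 9
326 = 36×9 + 2
9 = 4×2 + 1
2 = 2×1 + 0
Back-substitute:
1 = 9 − 4·2
1 = −4·326 + 145·9
1 = 145·661 − 294·326
1 = −294·987 + 439·661
So 661⁻¹ ≡ 439 (mod 987).
Then x ≡ 439·466 ≡ 265 (mod 987); the smallest non-negative solution is x = 265.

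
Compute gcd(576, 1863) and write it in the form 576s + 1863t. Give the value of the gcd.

Apply Euclid's algorithm to 1863 and 576:
1863 = 3×576 + 135
576 = 4×135 + 36
135 = 3×36 + 27
36 = 1×27 + 9
27 = 3×9 + 0
gcd(576, 1863) = 9.
Working backward:
9 = 36 − 27
9 = −135 + 4·36
9 = 4·576 − 17·135
9 = −17·1863 + 55·576
So 9 = (-17)·1863 + (55)·576.

9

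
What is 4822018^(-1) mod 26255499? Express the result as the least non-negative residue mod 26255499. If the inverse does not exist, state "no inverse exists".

gcd(26255499, 4822018) by repeated division:
26255499 = 5·4822018 + 2145409
4822018 = 2·2145409 + 531200
2145409 = 4·531200 + 20609
531200 = 25·20609 + 15975
20609 = 1·15975 + 4634
15975 = 3·4634 + 2073
4634 = 2·2073 + 488
2073 = 4·488 + 121
488 = 4·121 + 4
121 = 30·4 + 1
4 = 4·1 + 0
The gcd is 1. Working backward:
1 = 121 − 30·4
1 = −30·488 + 121·121
1 = 121·2073 − 514·488
1 = −514·4634 + 1149·2073
1 = 1149·15975 − 3961·4634
1 = −3961·20609 + 5110·15975
1 = 5110·531200 − 131711·20609
1 = −131711·2145409 + 531954·531200
1 = 531954·4822018 − 1195619·2145409
1 = −1195619·26255499 + 6510049·4822018
So 4822018·6510049 ≡ 1 (mod 26255499).

6510049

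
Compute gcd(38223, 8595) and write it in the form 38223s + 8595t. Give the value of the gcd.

9

Apply Euclid's algorithm to 38223 and 8595:
38223 = 4×8595 + 3843
8595 = 2×3843 + 909
3843 = 4×909 + 207
909 = 4×207 + 81
207 = 2×81 + 45
81 = 1×45 + 36
45 = 1×36 + 9
36 = 4×9 + 0
gcd(38223, 8595) = 9.
Working backward:
9 = 45 − 36
9 = −81 + 2·45
9 = 2·207 − 5·81
9 = −5·909 + 22·207
9 = 22·3843 − 93·909
9 = −93·8595 + 208·3843
9 = 208·38223 − 925·8595
So 9 = (208)·38223 + (-925)·8595.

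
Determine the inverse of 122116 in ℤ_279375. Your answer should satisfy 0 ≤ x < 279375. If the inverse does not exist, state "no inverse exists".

Apply the Euclidean algorithm to 279375 and 122116:
279375 = 2*122116 + 35143
122116 = 3*35143 + 16687
35143 = 2*16687 + 1769
16687 = 9*1769 + 766
1769 = 2*766 + 237
766 = 3*237 + 55
237 = 4*55 + 17
55 = 3*17 + 4
17 = 4*4 + 1
4 = 4*1 + 0
The gcd is 1. Working backward:
1 = 17 − 4·4
1 = −4·55 + 13·17
1 = 13·237 − 56·55
1 = −56·766 + 181·237
1 = 181·1769 − 418·766
1 = −418·16687 + 3943·1769
1 = 3943·35143 − 8304·16687
1 = −8304·122116 + 28855·35143
1 = 28855·279375 − 66014·122116
Thus 122116·(-66014) ≡ 1 (mod 279375); reducing, -66014 mod 279375 = 213361.

213361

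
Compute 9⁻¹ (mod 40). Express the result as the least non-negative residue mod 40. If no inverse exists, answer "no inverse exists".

9

gcd(40, 9) by repeated division:
40 = 4×9 + 4
9 = 2×4 + 1
4 = 4×1 + 0
gcd = 1, so the inverse exists. Back-substitute:
1 = 9 − 2·4
1 = −2·40 + 9·9
So 9·9 ≡ 1 (mod 40).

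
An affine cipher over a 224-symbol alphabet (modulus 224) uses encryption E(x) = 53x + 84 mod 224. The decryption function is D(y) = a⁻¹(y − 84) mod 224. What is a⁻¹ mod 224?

Extended Euclidean algorithm:
224 = 4×53 + 12
53 = 4×12 + 5
12 = 2×5 + 2
5 = 2×2 + 1
2 = 2×1 + 0
gcd = 1, so the inverse exists. Back-substitute:
1 = 5 − 2·2
1 = −2·12 + 5·5
1 = 5·53 − 22·12
1 = −22·224 + 93·53
So 53·93 ≡ 1 (mod 224).

93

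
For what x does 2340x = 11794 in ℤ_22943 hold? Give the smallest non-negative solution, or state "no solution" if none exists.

4927

First find gcd(2340, 22943):
22943 = 9·2340 + 1883
2340 = 1·1883 + 457
1883 = 4·457 + 55
457 = 8·55 + 17
55 = 3·17 + 4
17 = 4·4 + 1
4 = 4·1 + 0
gcd = 1, so a unique solution mod 22943 exists.
Back-substitute for the Bézout coefficients:
1 = 17 − 4·4
1 = −4·55 + 13·17
1 = 13·457 − 108·55
1 = −108·1883 + 445·457
1 = 445·2340 − 553·1883
1 = −553·22943 + 5422·2340
So 2340·(5422) ≡ 1 (mod 22943), giving 2340⁻¹ ≡ 5422.
x ≡ 2340⁻¹·11794 ≡ 5422·11794 ≡ 4927 (mod 22943).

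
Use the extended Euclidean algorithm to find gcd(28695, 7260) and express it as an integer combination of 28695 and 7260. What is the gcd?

15

Euclidean algorithm:
28695 = 3*7260 + 6915
7260 = 1*6915 + 345
6915 = 20*345 + 15
345 = 23*15 + 0
gcd(28695, 7260) = 15.
Back-substituting:
15 = 6915 − 20·345
15 = −20·7260 + 21·6915
15 = 21·28695 − 83·7260
So 15 = (21)·28695 + (-83)·7260.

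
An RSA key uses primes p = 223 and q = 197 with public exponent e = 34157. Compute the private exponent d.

φ(n) = (p−1)(q−1) = 222·196 = 43512.
Need d with 34157·d ≡ 1 (mod 43512). Apply the extended Euclidean algorithm:
43512 = 1*34157 + 9355
34157 = 3*9355 + 6092
9355 = 1*6092 + 3263
6092 = 1*3263 + 2829
3263 = 1*2829 + 434
2829 = 6*434 + 225
434 = 1*225 + 209
225 = 1*209 + 16
209 = 13*16 + 1
16 = 16*1 + 0
Back-substitute:
1 = 209 − 13·16
1 = −13·225 + 14·209
1 = 14·434 − 27·225
1 = −27·2829 + 176·434
1 = 176·3263 − 203·2829
1 = −203·6092 + 379·3263
1 = 379·9355 − 582·6092
1 = −582·34157 + 2125·9355
1 = 2125·43512 − 2707·34157
So 34157·(-2707) ≡ 1 (mod 43512), hence d ≡ -2707 ≡ 40805 (mod 43512).

40805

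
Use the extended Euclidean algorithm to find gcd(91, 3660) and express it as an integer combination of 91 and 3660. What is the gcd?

1

Euclidean algorithm:
3660 = 40×91 + 20
91 = 4×20 + 11
20 = 1×11 + 9
11 = 1×9 + 2
9 = 4×2 + 1
2 = 2×1 + 0
gcd(91, 3660) = 1.
Working backward:
1 = 9 − 4·2
1 = −4·11 + 5·9
1 = 5·20 − 9·11
1 = −9·91 + 41·20
1 = 41·3660 − 1649·91
So 1 = (41)·3660 + (-1649)·91.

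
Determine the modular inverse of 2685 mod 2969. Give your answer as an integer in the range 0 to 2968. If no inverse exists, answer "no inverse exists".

2854

gcd(2969, 2685) by repeated division:
2969 = 1·2685 + 284
2685 = 9·284 + 129
284 = 2·129 + 26
129 = 4·26 + 25
26 = 1·25 + 1
25 = 25·1 + 0
gcd = 1, so the inverse exists. Back-substitute:
1 = 26 − 25
1 = −129 + 5·26
1 = 5·284 − 11·129
1 = −11·2685 + 104·284
1 = 104·2969 − 115·2685
Thus 2685·(-115) ≡ 1 (mod 2969); reducing, -115 mod 2969 = 2854.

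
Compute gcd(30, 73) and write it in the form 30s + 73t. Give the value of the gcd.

1

Apply Euclid's algorithm to 73 and 30:
73 = 2*30 + 13
30 = 2*13 + 4
13 = 3*4 + 1
4 = 4*1 + 0
gcd(30, 73) = 1.
Working backward:
1 = 13 − 3·4
1 = −3·30 + 7·13
1 = 7·73 − 17·30
So 1 = (7)·73 + (-17)·30.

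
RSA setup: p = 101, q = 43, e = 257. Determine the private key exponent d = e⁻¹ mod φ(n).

φ(n) = (p−1)(q−1) = 100·42 = 4200.
Need d with 257·d ≡ 1 (mod 4200). Apply the extended Euclidean algorithm:
4200 = 16·257 + 88
257 = 2·88 + 81
88 = 1·81 + 7
81 = 11·7 + 4
7 = 1·4 + 3
4 = 1·3 + 1
3 = 3·1 + 0
Back-substitute:
1 = 4 − 3
1 = −7 + 2·4
1 = 2·81 − 23·7
1 = −23·88 + 25·81
1 = 25·257 − 73·88
1 = −73·4200 + 1193·257
So 257·1193 ≡ 1 (mod 4200), hence d = 1193.

1193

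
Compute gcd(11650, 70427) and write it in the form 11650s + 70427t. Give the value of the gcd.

Euclidean algorithm:
70427 = 6·11650 + 527
11650 = 22·527 + 56
527 = 9·56 + 23
56 = 2·23 + 10
23 = 2·10 + 3
10 = 3·3 + 1
3 = 3·1 + 0
gcd(11650, 70427) = 1.
Express as a combination:
1 = 10 − 3·3
1 = −3·23 + 7·10
1 = 7·56 − 17·23
1 = −17·527 + 160·56
1 = 160·11650 − 3537·527
1 = −3537·70427 + 21382·11650
So 1 = (-3537)·70427 + (21382)·11650.

1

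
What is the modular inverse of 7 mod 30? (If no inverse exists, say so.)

Run Euclid on (30, 7):
30 = 4·7 + 2
7 = 3·2 + 1
2 = 2·1 + 0
gcd = 1, so the inverse exists. Back-substitute:
1 = 7 − 3·2
1 = −3·30 + 13·7
So 7·13 ≡ 1 (mod 30).

13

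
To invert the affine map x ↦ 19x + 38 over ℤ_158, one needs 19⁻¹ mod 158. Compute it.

25

Extended Euclidean algorithm:
158 = 8×19 + 6
19 = 3×6 + 1
6 = 6×1 + 0
The gcd is 1. Working backward:
1 = 19 − 3·6
1 = −3·158 + 25·19
So 19·25 ≡ 1 (mod 158).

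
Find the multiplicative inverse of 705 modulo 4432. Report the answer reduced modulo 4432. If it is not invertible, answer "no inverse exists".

3313

Extended Euclidean algorithm:
4432 = 6·705 + 202
705 = 3·202 + 99
202 = 2·99 + 4
99 = 24·4 + 3
4 = 1·3 + 1
3 = 3·1 + 0
gcd = 1, so the inverse exists. Back-substitute:
1 = 4 − 3
1 = −99 + 25·4
1 = 25·202 − 51·99
1 = −51·705 + 178·202
1 = 178·4432 − 1119·705
So 705·(-1119) ≡ 1 (mod 4432), and -1119 ≡ 3313 (mod 4432).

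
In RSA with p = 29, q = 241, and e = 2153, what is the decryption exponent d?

6617

φ(n) = (p−1)(q−1) = 28·240 = 6720.
Need d with 2153·d ≡ 1 (mod 6720). Apply the extended Euclidean algorithm:
6720 = 3*2153 + 261
2153 = 8*261 + 65
261 = 4*65 + 1
65 = 65*1 + 0
Back-substitute:
1 = 261 − 4·65
1 = −4·2153 + 33·261
1 = 33·6720 − 103·2153
So 2153·(-103) ≡ 1 (mod 6720), hence d ≡ -103 ≡ 6617 (mod 6720).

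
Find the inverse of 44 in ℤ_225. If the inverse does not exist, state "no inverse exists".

179

Extended Euclidean algorithm:
225 = 5*44 + 5
44 = 8*5 + 4
5 = 1*4 + 1
4 = 4*1 + 0
gcd = 1, so the inverse exists. Back-substitute:
1 = 5 − 4
1 = −44 + 9·5
1 = 9·225 − 46·44
So 44·(-46) ≡ 1 (mod 225), and -46 ≡ 179 (mod 225).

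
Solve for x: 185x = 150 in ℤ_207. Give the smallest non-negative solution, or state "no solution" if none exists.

12

First find gcd(185, 207):
207 = 1*185 + 22
185 = 8*22 + 9
22 = 2*9 + 4
9 = 2*4 + 1
4 = 4*1 + 0
gcd = 1, so a unique solution mod 207 exists.
Back-substitute for the Bézout coefficients:
1 = 9 − 2·4
1 = −2·22 + 5·9
1 = 5·185 − 42·22
1 = −42·207 + 47·185
So 185·(47) ≡ 1 (mod 207), giving 185⁻¹ ≡ 47.
x ≡ 185⁻¹·150 ≡ 47·150 ≡ 12 (mod 207).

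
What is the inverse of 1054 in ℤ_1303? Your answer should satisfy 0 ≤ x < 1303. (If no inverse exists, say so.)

Run Euclid on (1303, 1054):
1303 = 1·1054 + 249
1054 = 4·249 + 58
249 = 4·58 + 17
58 = 3·17 + 7
17 = 2·7 + 3
7 = 2·3 + 1
3 = 3·1 + 0
gcd = 1, so the inverse exists. Back-substitute:
1 = 7 − 2·3
1 = −2·17 + 5·7
1 = 5·58 − 17·17
1 = −17·249 + 73·58
1 = 73·1054 − 309·249
1 = −309·1303 + 382·1054
So 1054·382 ≡ 1 (mod 1303).

382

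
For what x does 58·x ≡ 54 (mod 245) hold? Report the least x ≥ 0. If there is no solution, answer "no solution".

First find gcd(58, 245):
245 = 4×58 + 13
58 = 4×13 + 6
13 = 2×6 + 1
6 = 6×1 + 0
gcd = 1, so a unique solution mod 245 exists.
Back-substitute for the Bézout coefficients:
1 = 13 − 2·6
1 = −2·58 + 9·13
1 = 9·245 − 38·58
So 58·(-38) ≡ 1 (mod 245), giving 58⁻¹ ≡ 207.
x ≡ 58⁻¹·54 ≡ 207·54 ≡ 153 (mod 245).

153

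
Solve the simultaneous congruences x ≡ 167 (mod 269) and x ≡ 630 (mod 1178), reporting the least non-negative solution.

Write x = 167 + 269·k. Then 269·k ≡ 630 − 167 ≡ 463 (mod 1178).
Need 269⁻¹ mod 1178. Extended Euclid on (1178, 269):
1178 = 4×269 + 102
269 = 2×102 + 65
102 = 1×65 + 37
65 = 1×37 + 28
37 = 1×28 + 9
28 = 3×9 + 1
9 = 9×1 + 0
Back-substitute:
1 = 28 − 3·9
1 = −3·37 + 4·28
1 = 4·65 − 7·37
1 = −7·102 + 11·65
1 = 11·269 − 29·102
1 = −29·1178 + 127·269
269⁻¹ ≡ 127 (mod 1178), so k ≡ 127·463 ≡ 1079 (mod 1178).
x = 167 + 269·1079 = 290418.

290418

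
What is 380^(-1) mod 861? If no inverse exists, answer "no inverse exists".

179

Apply the Euclidean algorithm to 861 and 380:
861 = 2×380 + 101
380 = 3×101 + 77
101 = 1×77 + 24
77 = 3×24 + 5
24 = 4×5 + 4
5 = 1×4 + 1
4 = 4×1 + 0
gcd = 1, so the inverse exists. Back-substitute:
1 = 5 − 4
1 = −24 + 5·5
1 = 5·77 − 16·24
1 = −16·101 + 21·77
1 = 21·380 − 79·101
1 = −79·861 + 179·380
So 380·179 ≡ 1 (mod 861).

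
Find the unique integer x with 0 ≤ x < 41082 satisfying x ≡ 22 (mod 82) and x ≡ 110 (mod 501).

27164

Write x = 22 + 82·k. Then 82·k ≡ 110 − 22 ≡ 88 (mod 501).
Need 82⁻¹ mod 501. Extended Euclid on (501, 82):
501 = 6×82 + 9
82 = 9×9 + 1
9 = 9×1 + 0
Back-substitute:
1 = 82 − 9·9
1 = −9·501 + 55·82
82⁻¹ ≡ 55 (mod 501), so k ≡ 55·88 ≡ 331 (mod 501).
x = 22 + 82·331 = 27164.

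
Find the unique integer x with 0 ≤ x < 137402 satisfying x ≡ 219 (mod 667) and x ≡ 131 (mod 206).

133619

Write x = 219 + 667·k. Then 667·k ≡ 131 − 219 ≡ 118 (mod 206).
Need 667⁻¹ mod 206. Extended Euclid on (206, 49):
206 = 4*49 + 10
49 = 4*10 + 9
10 = 1*9 + 1
9 = 9*1 + 0
Back-substitute:
1 = 10 − 9
1 = −49 + 5·10
1 = 5·206 − 21·49
667⁻¹ ≡ 185 (mod 206), so k ≡ 185·118 ≡ 200 (mod 206).
x = 219 + 667·200 = 133619.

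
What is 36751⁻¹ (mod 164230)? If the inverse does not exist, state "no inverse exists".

Euclidean algorithm on 164230, 36751:
164230 = 4·36751 + 17226
36751 = 2·17226 + 2299
17226 = 7·2299 + 1133
2299 = 2·1133 + 33
1133 = 34·33 + 11
33 = 3·11 + 0
gcd(36751, 164230) = 11 ≠ 1, so 36751 has no multiplicative inverse modulo 164230.

no inverse exists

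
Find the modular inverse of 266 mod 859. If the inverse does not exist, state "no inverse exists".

352

Extended Euclidean algorithm:
859 = 3·266 + 61
266 = 4·61 + 22
61 = 2·22 + 17
22 = 1·17 + 5
17 = 3·5 + 2
5 = 2·2 + 1
2 = 2·1 + 0
Since gcd(266, 859) = 1, back-substitute to write 1 as a combination:
1 = 5 − 2·2
1 = −2·17 + 7·5
1 = 7·22 − 9·17
1 = −9·61 + 25·22
1 = 25·266 − 109·61
1 = −109·859 + 352·266
So 266·352 ≡ 1 (mod 859).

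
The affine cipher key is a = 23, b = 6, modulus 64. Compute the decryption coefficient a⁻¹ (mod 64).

39

gcd(64, 23) by repeated division:
64 = 2*23 + 18
23 = 1*18 + 5
18 = 3*5 + 3
5 = 1*3 + 2
3 = 1*2 + 1
2 = 2*1 + 0
The gcd is 1. Working backward:
1 = 3 − 2
1 = −5 + 2·3
1 = 2·18 − 7·5
1 = −7·23 + 9·18
1 = 9·64 − 25·23
Hence 23⁻¹ ≡ -25 ≡ 39 (mod 64).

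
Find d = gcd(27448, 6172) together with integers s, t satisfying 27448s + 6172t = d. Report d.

4

Apply Euclid's algorithm to 27448 and 6172:
27448 = 4×6172 + 2760
6172 = 2×2760 + 652
2760 = 4×652 + 152
652 = 4×152 + 44
152 = 3×44 + 20
44 = 2×20 + 4
20 = 5×4 + 0
gcd(27448, 6172) = 4.
Working backward:
4 = 44 − 2·20
4 = −2·152 + 7·44
4 = 7·652 − 30·152
4 = −30·2760 + 127·652
4 = 127·6172 − 284·2760
4 = −284·27448 + 1263·6172
So 4 = (-284)·27448 + (1263)·6172.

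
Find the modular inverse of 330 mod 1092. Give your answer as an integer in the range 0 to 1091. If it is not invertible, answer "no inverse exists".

no inverse exists

Compute gcd(330, 1092):
1092 = 3*330 + 102
330 = 3*102 + 24
102 = 4*24 + 6
24 = 4*6 + 0
gcd(330, 1092) = 6 ≠ 1, so 330 has no multiplicative inverse modulo 1092.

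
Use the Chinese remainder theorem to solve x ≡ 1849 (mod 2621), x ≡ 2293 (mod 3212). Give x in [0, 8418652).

Write x = 1849 + 2621·k. Then 2621·k ≡ 2293 − 1849 ≡ 444 (mod 3212).
Need 2621⁻¹ mod 3212. Extended Euclid on (3212, 2621):
3212 = 1*2621 + 591
2621 = 4*591 + 257
591 = 2*257 + 77
257 = 3*77 + 26
77 = 2*26 + 25
26 = 1*25 + 1
25 = 25*1 + 0
Back-substitute:
1 = 26 − 25
1 = −77 + 3·26
1 = 3·257 − 10·77
1 = −10·591 + 23·257
1 = 23·2621 − 102·591
1 = −102·3212 + 125·2621
2621⁻¹ ≡ 125 (mod 3212), so k ≡ 125·444 ≡ 896 (mod 3212).
x = 1849 + 2621·896 = 2350265.

2350265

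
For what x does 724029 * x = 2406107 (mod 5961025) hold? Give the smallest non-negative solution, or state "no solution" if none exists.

5213633

First find gcd(724029, 5961025):
5961025 = 8×724029 + 168793
724029 = 4×168793 + 48857
168793 = 3×48857 + 22222
48857 = 2×22222 + 4413
22222 = 5×4413 + 157
4413 = 28×157 + 17
157 = 9×17 + 4
17 = 4×4 + 1
4 = 4×1 + 0
gcd = 1, so a unique solution mod 5961025 exists.
Back-substitute for the Bézout coefficients:
1 = 17 − 4·4
1 = −4·157 + 37·17
1 = 37·4413 − 1040·157
1 = −1040·22222 + 5237·4413
1 = 5237·48857 − 11514·22222
1 = −11514·168793 + 39779·48857
1 = 39779·724029 − 170630·168793
1 = −170630·5961025 + 1404819·724029
So 724029·(1404819) ≡ 1 (mod 5961025), giving 724029⁻¹ ≡ 1404819.
x ≡ 724029⁻¹·2406107 ≡ 1404819·2406107 ≡ 5213633 (mod 5961025).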